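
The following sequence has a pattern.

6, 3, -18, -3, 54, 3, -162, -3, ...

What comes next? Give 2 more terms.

486, 3

Positions 1, 3, 5, … form one subsequence and positions 2, 4, 6, … form another.
Stream A: 6, -18, 54, -162. Multiplying by -3 each time.
Stream B: 3, -3, 3, -3. Oscillating between 3 and -3.
Term 9 comes from stream A (its 5th entry): 486.
Term 10 comes from stream B (its 5th entry): 3.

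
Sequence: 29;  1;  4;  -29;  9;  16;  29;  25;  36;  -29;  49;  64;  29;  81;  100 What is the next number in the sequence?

-29

The slot pattern repeats as ABB (period 3), so there are 2 interleaved tracks.
Track A: 29, -29, 29, -29, 29 — the oscillation 29·(−1)^(n+1).
Track B: 1, 4, 9, 16, 25, 36, 49, 64, 81, 100 — the squares 1², 2², 3², ….
Position 16 falls in track A as its term 6, giving -29.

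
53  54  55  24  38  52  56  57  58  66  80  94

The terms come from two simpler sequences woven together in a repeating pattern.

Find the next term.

59

Reading positions in blocks of 6 reveals the pattern AAABBB — 2 tracks woven together.
Track A: 53, 54, 55, 56, 57, 58 — adding 1 each time.
Track B: 24, 38, 52, 66, 80, 94 — arithmetic with common difference +14.
Term 13 comes from track A (its 7th entry): 59.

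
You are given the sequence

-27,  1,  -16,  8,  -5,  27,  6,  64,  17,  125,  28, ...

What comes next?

216

Positions 1, 3, 5, … form one subsequence and positions 2, 4, 6, … form another.
Track A: -27, -16, -5, 6, 17, 28. Arithmetic with common difference +11.
Track B: 1, 8, 27, 64, 125. The cubes 1³, 2³, 3³, ….
The 12th slot belongs to track B; its 6th term is 216.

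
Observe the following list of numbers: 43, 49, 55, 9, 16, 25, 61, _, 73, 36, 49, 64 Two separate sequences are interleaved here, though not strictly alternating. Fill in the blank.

67

Positions follow the repeating pattern AAABBB; grouping by letter gives 2 tracks.
Stream A: 43, 49, 55, 61, ?, 73. Linear: a_n = 37 + 6·n.
Stream B: 9, 16, 25, 36, 49, 64. Consecutive squares n² from n = 3.
So the missing entry in stream A is 67.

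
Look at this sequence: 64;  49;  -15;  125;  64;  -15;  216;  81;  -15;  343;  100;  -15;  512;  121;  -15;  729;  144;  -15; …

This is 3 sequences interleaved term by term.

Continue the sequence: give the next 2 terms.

The terms cycle through 3 interleaved subsequences.
Track A is 64, 125, 216, 343, 512, 729, which is the cubes 4³, 5³, 6³, ….
Track B is 49, 64, 81, 100, 121, 144, which is the squares 7², 8², 9², ….
Track C is -15, -15, -15, -15, -15, -15, which is the constant sequence -15.
Position 19 → track A, term 7 = 1000.
The 20th slot belongs to track B; its 7th term is 169.

1000, 169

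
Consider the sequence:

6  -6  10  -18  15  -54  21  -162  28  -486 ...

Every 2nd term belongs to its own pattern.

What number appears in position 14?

Positions 1, 3, 5, … form one subsequence and positions 2, 4, 6, … form another.
Stream A = 6, 10, 15, 21, 28: the triangular numbers T_3, T_4, ….
Stream B = -6, -18, -54, -162, -486: geometric, ×3 each step.
Term 14 comes from stream B (its 7th entry): -4374.

-4374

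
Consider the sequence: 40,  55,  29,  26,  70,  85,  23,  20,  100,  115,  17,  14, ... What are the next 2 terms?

Reading positions in blocks of 4 reveals the pattern AABB — 2 tracks woven together.
Stream A: 40, 55, 70, 85, 100, 115. Arithmetic with common difference +15.
Stream B: 29, 26, 23, 20, 17, 14. Subtracting 3 each time.
Position 13 → stream A, term 7 = 130.
Term 14 comes from stream A (its 8th entry): 145.

130, 145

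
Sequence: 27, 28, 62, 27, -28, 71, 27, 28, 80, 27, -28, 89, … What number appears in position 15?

98

The terms cycle through 3 interleaved subsequences.
Track A: 27, 27, 27, 27. Always 27.
Track B: 28, -28, 28, -28. Alternating ±28.
Track C: 62, 71, 80, 89. Linear: a_n = 53 + 9·n.
Position 15 falls in track C as its term 5, giving 98.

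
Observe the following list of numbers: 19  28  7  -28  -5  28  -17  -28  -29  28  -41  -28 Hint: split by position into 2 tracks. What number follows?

-53

Taking every 2nd term gives 2 separate tracks.
Subsequence A = 19, 7, -5, -17, -29, -41: subtracting 12 each time.
Subsequence B = 28, -28, 28, -28, 28, -28: the oscillation 28·(−1)^(n+1).
Term 13 comes from subsequence A (its 7th entry): -53.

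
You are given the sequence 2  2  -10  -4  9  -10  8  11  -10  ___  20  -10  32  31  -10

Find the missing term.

-16

Taking every 3rd term gives 3 separate tracks.
Subsequence A: 2, -4, 8, ?, 32 — multiplying by -2 each time.
Subsequence B: 2, 9, 11, 20, 31 — a Fibonacci-like recurrence a_n = a_{n-1} + a_{n-2}.
Subsequence C: -10, -10, -10, -10, -10 — the constant sequence -10.
So the missing entry in subsequence A is -16.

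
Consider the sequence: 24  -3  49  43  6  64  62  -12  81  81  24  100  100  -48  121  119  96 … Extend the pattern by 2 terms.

Read the sequence 3 terms at a time; column i is its own pattern.
Track A = 24, 43, 62, 81, 100, 119: adding 19 each time.
Track B = -3, 6, -12, 24, -48, 96: geometric, ×-2 each step.
Track C = 49, 64, 81, 100, 121: perfect squares starting at 7².
Position 18 falls in track C as its term 6, giving 144.
The 19th slot belongs to track A; its 7th term is 138.

144, 138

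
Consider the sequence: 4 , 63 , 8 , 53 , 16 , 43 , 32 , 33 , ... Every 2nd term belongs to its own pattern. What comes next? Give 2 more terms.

The terms cycle through 2 interleaved subsequences.
Subsequence A: 4, 8, 16, 32 (a geometric progression (common ratio 2)).
Subsequence B: 63, 53, 43, 33 (subtracting 10 each time).
Position 9 → subsequence A, term 5 = 64.
Term 10 comes from subsequence B (its 5th entry): 23.

64, 23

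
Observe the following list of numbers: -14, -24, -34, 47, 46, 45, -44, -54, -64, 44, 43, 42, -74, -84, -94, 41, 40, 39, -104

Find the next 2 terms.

Reading positions in blocks of 6 reveals the pattern AAABBB — 2 tracks woven together.
Track A: -14, -24, -34, -44, -54, -64, -74, -84, -94, -104. Arithmetic, step −10.
Track B: 47, 46, 45, 44, 43, 42, 41, 40, 39. Arithmetic with common difference −1.
Term 20 comes from track A (its 11th entry): -114.
Term 21 comes from track A (its 12th entry): -124.

-114, -124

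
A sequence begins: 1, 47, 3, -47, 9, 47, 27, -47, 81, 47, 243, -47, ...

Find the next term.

Odd-indexed and even-indexed terms follow separate rules.
Track A is 1, 3, 9, 27, 81, 243, which is powers of 3.
Track B is 47, -47, 47, -47, 47, -47, which is oscillating between 47 and -47.
Term 13 comes from track A (its 7th entry): 729.

729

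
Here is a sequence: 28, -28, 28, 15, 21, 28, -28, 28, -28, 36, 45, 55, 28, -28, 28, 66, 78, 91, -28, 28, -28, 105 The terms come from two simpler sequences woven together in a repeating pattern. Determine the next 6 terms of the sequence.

The slot pattern repeats as AAABBB (period 6), so there are 2 interleaved tracks.
Track A = 28, -28, 28, -28, 28, -28, 28, -28, 28, -28, 28, -28: alternating ±28.
Track B = 15, 21, 28, 36, 45, 55, 66, 78, 91, 105: triangular numbers starting at T_5.
The 23rd slot belongs to track B; its 11th term is 120.
Term 24 comes from track B (its 12th entry): 136.
Position 25 falls in track A as its term 13, giving 28.
The 26th slot belongs to track A; its 14th term is -28.
Position 27 → track A, term 15 = 28.
Position 28 → track B, term 13 = 153.

120, 136, 28, -28, 28, 153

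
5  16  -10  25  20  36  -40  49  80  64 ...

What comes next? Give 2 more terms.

-160, 81

Split by position mod 2 into 2 tracks.
Track A: 5, -10, 20, -40, 80 — a geometric progression (common ratio -2).
Track B: 16, 25, 36, 49, 64 — consecutive squares n² from n = 4.
Term 11 comes from track A (its 6th entry): -160.
Term 12 comes from track B (its 6th entry): 81.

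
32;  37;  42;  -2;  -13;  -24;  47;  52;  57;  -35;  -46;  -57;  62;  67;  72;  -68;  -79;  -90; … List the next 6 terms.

Positions follow the repeating pattern AAABBB; grouping by letter gives 2 tracks.
Track A: 32, 37, 42, 47, 52, 57, 62, 67, 72 (linear: a_n = 27 + 5·n).
Track B: -2, -13, -24, -35, -46, -57, -68, -79, -90 (arithmetic, step −11).
Term 19 comes from track A (its 10th entry): 77.
The 20th slot belongs to track A; its 11th term is 82.
The 21st slot belongs to track A; its 12th term is 87.
Position 22 falls in track B as its term 10, giving -101.
Position 23 falls in track B as its term 11, giving -112.
Position 24 → track B, term 12 = -123.

77, 82, 87, -101, -112, -123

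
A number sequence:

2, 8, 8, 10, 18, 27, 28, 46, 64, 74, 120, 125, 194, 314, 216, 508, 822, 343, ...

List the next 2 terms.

Reading positions in blocks of 3 reveals the pattern AAB — 2 tracks woven together.
Stream A = 2, 8, 10, 18, 28, 46, 74, 120, 194, 314, 508, 822: each term equals the sum of the previous two.
Stream B = 8, 27, 64, 125, 216, 343: consecutive cubes n³ from n = 2.
The 19th slot belongs to stream A; its 13th term is 1330.
The 20th slot belongs to stream A; its 14th term is 2152.

1330, 2152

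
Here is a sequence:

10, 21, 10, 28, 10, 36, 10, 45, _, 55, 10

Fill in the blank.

10

The terms cycle through 2 interleaved subsequences.
Track A: 10, 10, 10, 10, ?, 10. Always 10.
Track B: 21, 28, 36, 45, 55. Triangular numbers starting at T_6.
So the missing entry in track A is 10.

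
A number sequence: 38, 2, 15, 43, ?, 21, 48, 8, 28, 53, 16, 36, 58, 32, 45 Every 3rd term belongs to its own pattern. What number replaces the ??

Taking every 3rd term gives 3 separate tracks.
Stream A is 38, 43, 48, 53, 58, which is arithmetic with common difference +5.
Stream B is 2, ?, 8, 16, 32, which is successive powers of 2.
Stream C is 15, 21, 28, 36, 45, which is triangular numbers n(n+1)/2 for n = 5, 6, ….
The gap is stream B's term 2; the rule gives 4.

4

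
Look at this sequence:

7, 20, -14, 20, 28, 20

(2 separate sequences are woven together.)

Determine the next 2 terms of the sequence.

Odd-indexed and even-indexed terms follow separate rules.
Subsequence A: 7, -14, 28. Multiplying by -2 each time.
Subsequence B: 20, 20, 20. Always 20.
Position 7 falls in subsequence A as its term 4, giving -56.
Position 8 falls in subsequence B as its term 4, giving 20.

-56, 20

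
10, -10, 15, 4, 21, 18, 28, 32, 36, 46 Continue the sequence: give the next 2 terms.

45, 60

Odd-indexed and even-indexed terms follow separate rules.
Subsequence A: 10, 15, 21, 28, 36 (triangular numbers n(n+1)/2 for n = 4, 5, …).
Subsequence B: -10, 4, 18, 32, 46 (linear: a_n = -24 + 14·n).
The 11th slot belongs to subsequence A; its 6th term is 45.
Position 12 falls in subsequence B as its term 6, giving 60.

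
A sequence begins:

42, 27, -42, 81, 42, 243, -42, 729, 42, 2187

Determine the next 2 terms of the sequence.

Odd-indexed and even-indexed terms follow separate rules.
Track A: 42, -42, 42, -42, 42 — oscillating between 42 and -42.
Track B: 27, 81, 243, 729, 2187 — successive powers of 3.
Position 11 → track A, term 6 = -42.
Term 12 comes from track B (its 6th entry): 6561.

-42, 6561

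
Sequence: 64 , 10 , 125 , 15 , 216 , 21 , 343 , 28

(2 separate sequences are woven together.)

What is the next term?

512

The terms cycle through 2 interleaved subsequences.
Stream A: 64, 125, 216, 343 — perfect cubes starting at 4³.
Stream B: 10, 15, 21, 28 — triangular numbers starting at T_4.
Position 9 → stream A, term 5 = 512.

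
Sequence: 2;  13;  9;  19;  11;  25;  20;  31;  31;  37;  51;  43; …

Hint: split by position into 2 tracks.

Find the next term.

82

Positions 1, 3, 5, … form one subsequence and positions 2, 4, 6, … form another.
Stream A is 2, 9, 11, 20, 31, 51, which is each term equals the sum of the previous two.
Stream B is 13, 19, 25, 31, 37, 43, which is arithmetic, step +6.
Position 13 falls in stream A as its term 7, giving 82.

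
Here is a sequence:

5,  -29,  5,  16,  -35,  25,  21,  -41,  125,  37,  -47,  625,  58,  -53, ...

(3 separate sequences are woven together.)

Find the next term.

The terms cycle through 3 interleaved subsequences.
Subsequence A: 5, 16, 21, 37, 58 — a Fibonacci-like recurrence a_n = a_{n-1} + a_{n-2}.
Subsequence B: -29, -35, -41, -47, -53 — arithmetic, step −6.
Subsequence C: 5, 25, 125, 625 — powers of 5.
The 15th slot belongs to subsequence C; its 5th term is 3125.

3125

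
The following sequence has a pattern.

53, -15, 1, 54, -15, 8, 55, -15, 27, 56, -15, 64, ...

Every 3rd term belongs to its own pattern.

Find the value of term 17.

-15

Split by position mod 3: positions 1, 4, 7, … form one track, and each other residue class forms its own.
Track A is 53, 54, 55, 56, which is arithmetic with common difference +1.
Track B is -15, -15, -15, -15, which is always -15.
Track C is 1, 8, 27, 64, which is consecutive cubes n³ from n = 1.
Position 17 → track B, term 6 = -15.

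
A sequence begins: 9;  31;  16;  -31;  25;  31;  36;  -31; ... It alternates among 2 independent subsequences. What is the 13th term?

81

Taking every 2nd term gives 2 separate tracks.
Subsequence A: 9, 16, 25, 36 — perfect squares starting at 3².
Subsequence B: 31, -31, 31, -31 — oscillating between 31 and -31.
Term 13 comes from subsequence A (its 7th entry): 81.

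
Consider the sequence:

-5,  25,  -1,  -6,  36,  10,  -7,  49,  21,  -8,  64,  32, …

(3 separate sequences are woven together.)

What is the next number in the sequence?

Split by position mod 3 into 3 tracks.
Track A: -5, -6, -7, -8. Arithmetic with common difference −1.
Track B: 25, 36, 49, 64. Consecutive squares n² from n = 5.
Track C: -1, 10, 21, 32. Arithmetic with common difference +11.
Term 13 comes from track A (its 5th entry): -9.

-9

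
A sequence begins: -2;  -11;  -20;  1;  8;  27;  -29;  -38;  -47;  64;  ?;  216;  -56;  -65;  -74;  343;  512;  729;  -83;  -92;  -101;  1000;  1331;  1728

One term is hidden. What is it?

125

Reading positions in blocks of 6 reveals the pattern AAABBB — 2 tracks woven together.
Track A = -2, -11, -20, -29, -38, -47, -56, -65, -74, -83, -92, -101: subtracting 9 each time.
Track B = 1, 8, 27, 64, ?, 216, 343, 512, 729, 1000, 1331, 1728: perfect cubes starting at 1³.
Filling track B at index 5 by its rule yields 125.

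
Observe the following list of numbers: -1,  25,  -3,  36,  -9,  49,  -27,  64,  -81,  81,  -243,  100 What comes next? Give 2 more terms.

Taking every 2nd term gives 2 separate tracks.
Stream A: -1, -3, -9, -27, -81, -243 — a geometric progression (common ratio 3).
Stream B: 25, 36, 49, 64, 81, 100 — consecutive squares n² from n = 5.
Position 13 falls in stream A as its term 7, giving -729.
The 14th slot belongs to stream B; its 7th term is 121.

-729, 121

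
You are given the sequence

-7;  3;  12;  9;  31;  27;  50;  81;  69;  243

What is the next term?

88

Split by position mod 2 into 2 tracks.
Subsequence A: -7, 12, 31, 50, 69. Arithmetic with common difference +19.
Subsequence B: 3, 9, 27, 81, 243. Powers of 3.
Position 11 falls in subsequence A as its term 6, giving 88.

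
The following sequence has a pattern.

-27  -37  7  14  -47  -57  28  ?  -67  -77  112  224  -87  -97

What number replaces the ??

56

Reading positions in blocks of 4 reveals the pattern AABB — 2 tracks woven together.
Track A: -27, -37, -47, -57, -67, -77, -87, -97 — linear: a_n = -17 − 10·n.
Track B: 7, 14, 28, ?, 112, 224 — geometric, ×2 each step.
Track B's pattern makes the blank 56.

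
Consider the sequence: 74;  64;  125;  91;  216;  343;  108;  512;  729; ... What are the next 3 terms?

Reading positions in blocks of 3 reveals the pattern ABB — 2 tracks woven together.
Stream A is 74, 91, 108, which is arithmetic with common difference +17.
Stream B is 64, 125, 216, 343, 512, 729, which is consecutive cubes n³ from n = 4.
Position 10 → stream A, term 4 = 125.
Position 11 → stream B, term 7 = 1000.
Position 12 falls in stream B as its term 8, giving 1331.

125, 1000, 1331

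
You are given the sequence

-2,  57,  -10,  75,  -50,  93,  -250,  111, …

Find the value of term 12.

147

The terms cycle through 2 interleaved subsequences.
Subsequence A: -2, -10, -50, -250 — geometric with ratio 5.
Subsequence B: 57, 75, 93, 111 — linear: a_n = 39 + 18·n.
Term 12 comes from subsequence B (its 6th entry): 147.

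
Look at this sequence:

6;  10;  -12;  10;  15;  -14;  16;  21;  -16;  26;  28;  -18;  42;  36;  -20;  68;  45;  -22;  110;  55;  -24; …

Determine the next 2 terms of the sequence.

178, 66

Split by position mod 3: positions 1, 4, 7, … form one track, and each other residue class forms its own.
Track A: 6, 10, 16, 26, 42, 68, 110 — Fibonacci-style (each term is the sum of the two before it).
Track B: 10, 15, 21, 28, 36, 45, 55 — triangular numbers n(n+1)/2 for n = 4, 5, ….
Track C: -12, -14, -16, -18, -20, -22, -24 — arithmetic, step −2.
Position 22 falls in track A as its term 8, giving 178.
Term 23 comes from track B (its 8th entry): 66.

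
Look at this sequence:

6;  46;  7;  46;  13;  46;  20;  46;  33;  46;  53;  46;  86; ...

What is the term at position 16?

46

Taking every 2nd term gives 2 separate tracks.
Subsequence A = 6, 7, 13, 20, 33, 53, 86: Fibonacci-style (each term is the sum of the two before it).
Subsequence B = 46, 46, 46, 46, 46, 46: constant 46.
Position 16 falls in subsequence B as its term 8, giving 46.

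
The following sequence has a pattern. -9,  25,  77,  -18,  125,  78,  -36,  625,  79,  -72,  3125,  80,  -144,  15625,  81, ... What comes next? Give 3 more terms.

-288, 78125, 82

Read the sequence 3 terms at a time; column i is its own pattern.
Track A is -9, -18, -36, -72, -144, which is geometric, ×2 each step.
Track B is 25, 125, 625, 3125, 15625, which is powers of 5.
Track C is 77, 78, 79, 80, 81, which is arithmetic with common difference +1.
The 16th slot belongs to track A; its 6th term is -288.
Term 17 comes from track B (its 6th entry): 78125.
Position 18 falls in track C as its term 6, giving 82.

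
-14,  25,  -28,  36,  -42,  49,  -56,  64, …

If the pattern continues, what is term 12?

Positions 1, 3, 5, … form one subsequence and positions 2, 4, 6, … form another.
Stream A: -14, -28, -42, -56 — arithmetic, step −14.
Stream B: 25, 36, 49, 64 — consecutive squares n² from n = 5.
Term 12 comes from stream B (its 6th entry): 100.

100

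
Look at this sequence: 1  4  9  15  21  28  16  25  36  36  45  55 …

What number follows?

49

Reading positions in blocks of 6 reveals the pattern AAABBB — 2 tracks woven together.
Stream A = 1, 4, 9, 16, 25, 36: consecutive squares n² from n = 1.
Stream B = 15, 21, 28, 36, 45, 55: triangular numbers starting at T_5.
Position 13 falls in stream A as its term 7, giving 49.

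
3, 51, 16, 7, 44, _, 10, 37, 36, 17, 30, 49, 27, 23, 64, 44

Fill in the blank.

25

Split by position mod 3 into 3 tracks.
Track A = 3, 7, 10, 17, 27, 44: a Fibonacci-like recurrence a_n = a_{n-1} + a_{n-2}.
Track B = 51, 44, 37, 30, 23: arithmetic, step −7.
Track C = 16, ?, 36, 49, 64: consecutive squares n² from n = 4.
Track C's pattern makes the blank 25.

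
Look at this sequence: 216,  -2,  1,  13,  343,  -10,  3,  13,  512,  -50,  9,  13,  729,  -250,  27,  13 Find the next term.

Taking every 4th term gives 4 separate tracks.
Stream A: 216, 343, 512, 729. Consecutive cubes n³ from n = 6.
Stream B: -2, -10, -50, -250. A geometric progression (common ratio 5).
Stream C: 1, 3, 9, 27. Powers 3^0, 3^1, 3^2, ….
Stream D: 13, 13, 13, 13. Constant 13.
Term 17 comes from stream A (its 5th entry): 1000.

1000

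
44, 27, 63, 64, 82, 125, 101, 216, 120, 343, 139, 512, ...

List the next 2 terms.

Positions 1, 3, 5, … form one subsequence and positions 2, 4, 6, … form another.
Track A is 44, 63, 82, 101, 120, 139, which is linear: a_n = 25 + 19·n.
Track B is 27, 64, 125, 216, 343, 512, which is the cubes 3³, 4³, 5³, ….
The 13th slot belongs to track A; its 7th term is 158.
The 14th slot belongs to track B; its 7th term is 729.

158, 729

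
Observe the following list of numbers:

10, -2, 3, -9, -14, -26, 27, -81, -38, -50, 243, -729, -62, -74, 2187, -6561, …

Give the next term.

-86

Reading positions in blocks of 4 reveals the pattern AABB — 2 tracks woven together.
Track A is 10, -2, -14, -26, -38, -50, -62, -74, which is linear: a_n = 22 − 12·n.
Track B is 3, -9, 27, -81, 243, -729, 2187, -6561, which is multiplying by -3 each time.
Position 17 falls in track A as its term 9, giving -86.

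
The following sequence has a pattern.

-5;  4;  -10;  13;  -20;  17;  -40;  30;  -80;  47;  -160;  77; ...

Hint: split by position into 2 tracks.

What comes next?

Positions 1, 3, 5, … form one subsequence and positions 2, 4, 6, … form another.
Track A: -5, -10, -20, -40, -80, -160. Geometric, ×2 each step.
Track B: 4, 13, 17, 30, 47, 77. Fibonacci-style (each term is the sum of the two before it).
The 13th slot belongs to track A; its 7th term is -320.

-320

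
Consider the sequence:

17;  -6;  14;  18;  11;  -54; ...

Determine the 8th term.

The terms cycle through 2 interleaved subsequences.
Track A = 17, 14, 11: subtracting 3 each time.
Track B = -6, 18, -54: geometric, ×-3 each step.
Term 8 comes from track B (its 4th entry): 162.

162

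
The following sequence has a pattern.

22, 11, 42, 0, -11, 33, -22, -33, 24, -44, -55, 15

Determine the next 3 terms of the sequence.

-66, -77, 6

The slot pattern repeats as AAB (period 3), so there are 2 interleaved tracks.
Track A = 22, 11, 0, -11, -22, -33, -44, -55: arithmetic with common difference −11.
Track B = 42, 33, 24, 15: arithmetic, step −9.
Position 13 → track A, term 9 = -66.
Position 14 falls in track A as its term 10, giving -77.
Position 15 falls in track B as its term 5, giving 6.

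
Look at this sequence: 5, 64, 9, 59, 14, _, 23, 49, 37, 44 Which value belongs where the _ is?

Positions 1, 3, 5, … form one subsequence and positions 2, 4, 6, … form another.
Stream A is 5, 9, 14, 23, 37, which is Fibonacci-style (each term is the sum of the two before it).
Stream B is 64, 59, ?, 49, 44, which is linear: a_n = 69 − 5·n.
So the missing entry in stream B is 54.

54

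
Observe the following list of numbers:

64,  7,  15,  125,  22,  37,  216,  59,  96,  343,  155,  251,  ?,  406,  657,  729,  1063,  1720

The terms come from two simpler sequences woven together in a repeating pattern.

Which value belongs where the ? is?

Positions follow the repeating pattern ABB; grouping by letter gives 2 tracks.
Track A: 64, 125, 216, 343, ?, 729 — perfect cubes starting at 4³.
Track B: 7, 15, 22, 37, 59, 96, 155, 251, 406, 657, 1063, 1720 — a Fibonacci-like recurrence a_n = a_{n-1} + a_{n-2}.
Filling track A at index 5 by its rule yields 512.

512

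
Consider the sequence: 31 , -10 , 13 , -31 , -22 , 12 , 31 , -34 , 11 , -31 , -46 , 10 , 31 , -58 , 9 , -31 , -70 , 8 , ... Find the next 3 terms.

Taking every 3rd term gives 3 separate tracks.
Stream A = 31, -31, 31, -31, 31, -31: the oscillation 31·(−1)^(n+1).
Stream B = -10, -22, -34, -46, -58, -70: arithmetic, step −12.
Stream C = 13, 12, 11, 10, 9, 8: arithmetic with common difference −1.
Term 19 comes from stream A (its 7th entry): 31.
The 20th slot belongs to stream B; its 7th term is -82.
Position 21 → stream C, term 7 = 7.

31, -82, 7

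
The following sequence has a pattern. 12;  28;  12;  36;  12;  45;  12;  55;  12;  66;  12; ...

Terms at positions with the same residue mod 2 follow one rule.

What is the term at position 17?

Split by position mod 2 into 2 tracks.
Track A is 12, 12, 12, 12, 12, 12, which is always 12.
Track B is 28, 36, 45, 55, 66, which is triangular numbers starting at T_7.
Position 17 falls in track A as its term 9, giving 12.

12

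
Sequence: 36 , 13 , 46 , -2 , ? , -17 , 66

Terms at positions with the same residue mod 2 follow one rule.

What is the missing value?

56

Odd-indexed and even-indexed terms follow separate rules.
Track A = 36, 46, ?, 66: arithmetic, step +10.
Track B = 13, -2, -17: linear: a_n = 28 − 15·n.
Track A's pattern makes the blank 56.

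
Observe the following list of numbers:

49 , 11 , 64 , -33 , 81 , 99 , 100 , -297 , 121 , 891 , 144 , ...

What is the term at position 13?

Taking every 2nd term gives 2 separate tracks.
Subsequence A is 49, 64, 81, 100, 121, 144, which is the squares 7², 8², 9², ….
Subsequence B is 11, -33, 99, -297, 891, which is geometric, ×-3 each step.
The 13th slot belongs to subsequence A; its 7th term is 169.

169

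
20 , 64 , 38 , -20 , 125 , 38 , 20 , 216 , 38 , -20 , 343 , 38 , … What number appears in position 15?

38

Read the sequence 3 terms at a time; column i is its own pattern.
Track A = 20, -20, 20, -20: the oscillation 20·(−1)^(n+1).
Track B = 64, 125, 216, 343: the cubes 4³, 5³, 6³, ….
Track C = 38, 38, 38, 38: constant 38.
Position 15 falls in track C as its term 5, giving 38.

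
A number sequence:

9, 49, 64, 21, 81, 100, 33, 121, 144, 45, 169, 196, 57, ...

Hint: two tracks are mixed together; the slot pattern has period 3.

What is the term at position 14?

Positions follow the repeating pattern ABB; grouping by letter gives 2 tracks.
Stream A = 9, 21, 33, 45, 57: adding 12 each time.
Stream B = 49, 64, 81, 100, 121, 144, 169, 196: perfect squares starting at 7².
Position 14 falls in stream B as its term 9, giving 225.

225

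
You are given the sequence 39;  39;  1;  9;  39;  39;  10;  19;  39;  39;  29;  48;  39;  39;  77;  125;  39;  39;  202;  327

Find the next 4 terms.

39, 39, 529, 856

The slot pattern repeats as AABB (period 4), so there are 2 interleaved tracks.
Subsequence A = 39, 39, 39, 39, 39, 39, 39, 39, 39, 39: always 39.
Subsequence B = 1, 9, 10, 19, 29, 48, 77, 125, 202, 327: a Fibonacci-like recurrence a_n = a_{n-1} + a_{n-2}.
Term 21 comes from subsequence A (its 11th entry): 39.
Term 22 comes from subsequence A (its 12th entry): 39.
The 23rd slot belongs to subsequence B; its 11th term is 529.
Position 24 → subsequence B, term 12 = 856.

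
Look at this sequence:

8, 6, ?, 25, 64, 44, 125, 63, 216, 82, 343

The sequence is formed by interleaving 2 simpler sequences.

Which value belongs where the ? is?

27

Positions 1, 3, 5, … form one subsequence and positions 2, 4, 6, … form another.
Stream A: 8, ?, 64, 125, 216, 343. The cubes 2³, 3³, 4³, ….
Stream B: 6, 25, 44, 63, 82. Adding 19 each time.
So the missing entry in stream A is 27.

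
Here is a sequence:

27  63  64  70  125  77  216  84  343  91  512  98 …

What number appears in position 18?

119

Odd-indexed and even-indexed terms follow separate rules.
Track A = 27, 64, 125, 216, 343, 512: consecutive cubes n³ from n = 3.
Track B = 63, 70, 77, 84, 91, 98: adding 7 each time.
Term 18 comes from track B (its 9th entry): 119.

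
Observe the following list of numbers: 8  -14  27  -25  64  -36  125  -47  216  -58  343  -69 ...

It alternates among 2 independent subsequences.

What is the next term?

Odd-indexed and even-indexed terms follow separate rules.
Stream A is 8, 27, 64, 125, 216, 343, which is the cubes 2³, 3³, 4³, ….
Stream B is -14, -25, -36, -47, -58, -69, which is arithmetic with common difference −11.
Position 13 falls in stream A as its term 7, giving 512.

512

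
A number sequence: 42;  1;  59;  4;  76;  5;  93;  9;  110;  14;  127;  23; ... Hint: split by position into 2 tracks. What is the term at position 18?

Positions 1, 3, 5, … form one subsequence and positions 2, 4, 6, … form another.
Track A is 42, 59, 76, 93, 110, 127, which is arithmetic, step +17.
Track B is 1, 4, 5, 9, 14, 23, which is each term equals the sum of the previous two.
The 18th slot belongs to track B; its 9th term is 97.

97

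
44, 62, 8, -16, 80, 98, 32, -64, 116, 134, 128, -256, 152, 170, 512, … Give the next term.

-1024

The slot pattern repeats as AABB (period 4), so there are 2 interleaved tracks.
Track A is 44, 62, 80, 98, 116, 134, 152, 170, which is arithmetic, step +18.
Track B is 8, -16, 32, -64, 128, -256, 512, which is geometric with ratio -2.
Position 16 falls in track B as its term 8, giving -1024.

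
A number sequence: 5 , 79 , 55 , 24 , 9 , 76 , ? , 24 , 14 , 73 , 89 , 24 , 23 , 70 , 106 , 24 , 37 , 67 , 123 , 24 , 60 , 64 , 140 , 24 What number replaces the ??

Read the sequence 4 terms at a time; column i is its own pattern.
Stream A: 5, 9, 14, 23, 37, 60 (a Fibonacci-like recurrence a_n = a_{n-1} + a_{n-2}).
Stream B: 79, 76, 73, 70, 67, 64 (subtracting 3 each time).
Stream C: 55, ?, 89, 106, 123, 140 (adding 17 each time).
Stream D: 24, 24, 24, 24, 24, 24 (the constant sequence 24).
Filling stream C at index 2 by its rule yields 72.

72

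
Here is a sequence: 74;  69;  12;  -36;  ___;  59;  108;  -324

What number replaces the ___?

64

The slot pattern repeats as AABB (period 4), so there are 2 interleaved tracks.
Track A: 74, 69, ?, 59. Subtracting 5 each time.
Track B: 12, -36, 108, -324. A geometric progression (common ratio -3).
Track A's pattern makes the blank 64.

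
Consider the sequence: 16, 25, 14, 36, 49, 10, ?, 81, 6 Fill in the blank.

64

The slot pattern repeats as AAB (period 3), so there are 2 interleaved tracks.
Track A: 16, 25, 36, 49, ?, 81 — consecutive squares n² from n = 4.
Track B: 14, 10, 6 — arithmetic, step −4.
Track A's pattern makes the blank 64.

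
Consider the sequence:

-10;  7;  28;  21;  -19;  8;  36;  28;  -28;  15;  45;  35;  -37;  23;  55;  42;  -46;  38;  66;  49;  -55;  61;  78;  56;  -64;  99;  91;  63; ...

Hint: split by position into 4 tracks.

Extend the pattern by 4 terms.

-73, 160, 105, 70

Read the sequence 4 terms at a time; column i is its own pattern.
Subsequence A = -10, -19, -28, -37, -46, -55, -64: arithmetic, step −9.
Subsequence B = 7, 8, 15, 23, 38, 61, 99: each term equals the sum of the previous two.
Subsequence C = 28, 36, 45, 55, 66, 78, 91: triangular numbers n(n+1)/2 for n = 7, 8, ….
Subsequence D = 21, 28, 35, 42, 49, 56, 63: linear: a_n = 14 + 7·n.
Position 29 → subsequence A, term 8 = -73.
Term 30 comes from subsequence B (its 8th entry): 160.
Position 31 falls in subsequence C as its term 8, giving 105.
Position 32 falls in subsequence D as its term 8, giving 70.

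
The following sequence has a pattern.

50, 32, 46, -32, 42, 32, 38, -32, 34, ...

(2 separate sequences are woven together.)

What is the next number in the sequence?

32

Split by position mod 2 into 2 tracks.
Stream A: 50, 46, 42, 38, 34 — linear: a_n = 54 − 4·n.
Stream B: 32, -32, 32, -32 — the oscillation 32·(−1)^(n+1).
Position 10 → stream B, term 5 = 32.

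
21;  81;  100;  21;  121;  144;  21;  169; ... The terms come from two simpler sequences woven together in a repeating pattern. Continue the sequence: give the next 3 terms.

196, 21, 225

The slot pattern repeats as ABB (period 3), so there are 2 interleaved tracks.
Track A: 21, 21, 21 (constant 21).
Track B: 81, 100, 121, 144, 169 (perfect squares starting at 9²).
The 9th slot belongs to track B; its 6th term is 196.
Term 10 comes from track A (its 4th entry): 21.
Term 11 comes from track B (its 7th entry): 225.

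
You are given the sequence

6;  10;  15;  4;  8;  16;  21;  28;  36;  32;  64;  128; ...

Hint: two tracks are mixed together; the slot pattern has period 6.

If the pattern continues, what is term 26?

136

Reading positions in blocks of 6 reveals the pattern AAABBB — 2 tracks woven together.
Track A is 6, 10, 15, 21, 28, 36, which is the triangular numbers T_3, T_4, ….
Track B is 4, 8, 16, 32, 64, 128, which is powers of 2.
Position 26 falls in track A as its term 14, giving 136.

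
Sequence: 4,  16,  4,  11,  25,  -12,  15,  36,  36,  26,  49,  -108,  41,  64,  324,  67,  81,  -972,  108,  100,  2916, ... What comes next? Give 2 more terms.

175, 121

Read the sequence 3 terms at a time; column i is its own pattern.
Subsequence A: 4, 11, 15, 26, 41, 67, 108. Each term equals the sum of the previous two.
Subsequence B: 16, 25, 36, 49, 64, 81, 100. Consecutive squares n² from n = 4.
Subsequence C: 4, -12, 36, -108, 324, -972, 2916. Geometric with ratio -3.
Position 22 falls in subsequence A as its term 8, giving 175.
Position 23 → subsequence B, term 8 = 121.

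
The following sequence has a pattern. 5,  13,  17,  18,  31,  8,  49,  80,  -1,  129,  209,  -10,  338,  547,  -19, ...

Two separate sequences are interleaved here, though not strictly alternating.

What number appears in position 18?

Positions follow the repeating pattern AAB; grouping by letter gives 2 tracks.
Track A: 5, 13, 18, 31, 49, 80, 129, 209, 338, 547 — each term equals the sum of the previous two.
Track B: 17, 8, -1, -10, -19 — arithmetic, step −9.
Position 18 → track B, term 6 = -28.

-28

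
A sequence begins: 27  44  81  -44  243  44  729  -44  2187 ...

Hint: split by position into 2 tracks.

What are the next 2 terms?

44, 6561

Taking every 2nd term gives 2 separate tracks.
Track A: 27, 81, 243, 729, 2187 — powers of 3.
Track B: 44, -44, 44, -44 — alternating ±44.
Position 10 falls in track B as its term 5, giving 44.
Term 11 comes from track A (its 6th entry): 6561.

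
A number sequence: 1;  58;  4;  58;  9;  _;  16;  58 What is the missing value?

Positions 1, 3, 5, … form one subsequence and positions 2, 4, 6, … form another.
Subsequence A = 1, 4, 9, 16: the squares 1², 2², 3², ….
Subsequence B = 58, 58, ?, 58: the constant sequence 58.
Subsequence B's pattern makes the blank 58.

58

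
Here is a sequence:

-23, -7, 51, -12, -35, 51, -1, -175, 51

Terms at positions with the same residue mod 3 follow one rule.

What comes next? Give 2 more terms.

10, -875

Split by position mod 3 into 3 tracks.
Stream A is -23, -12, -1, which is arithmetic, step +11.
Stream B is -7, -35, -175, which is a geometric progression (common ratio 5).
Stream C is 51, 51, 51, which is constant 51.
Term 10 comes from stream A (its 4th entry): 10.
Position 11 falls in stream B as its term 4, giving -875.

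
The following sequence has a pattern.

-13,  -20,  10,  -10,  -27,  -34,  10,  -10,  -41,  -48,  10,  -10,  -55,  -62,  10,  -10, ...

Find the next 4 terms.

Reading positions in blocks of 4 reveals the pattern AABB — 2 tracks woven together.
Track A = -13, -20, -27, -34, -41, -48, -55, -62: subtracting 7 each time.
Track B = 10, -10, 10, -10, 10, -10, 10, -10: alternating ±10.
Position 17 → track A, term 9 = -69.
Position 18 → track A, term 10 = -76.
Term 19 comes from track B (its 9th entry): 10.
Position 20 falls in track B as its term 10, giving -10.

-69, -76, 10, -10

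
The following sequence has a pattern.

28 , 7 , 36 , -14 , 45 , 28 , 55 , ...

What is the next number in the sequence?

The terms cycle through 2 interleaved subsequences.
Stream A: 28, 36, 45, 55 (triangular numbers n(n+1)/2 for n = 7, 8, …).
Stream B: 7, -14, 28 (multiplying by -2 each time).
Position 8 → stream B, term 4 = -56.

-56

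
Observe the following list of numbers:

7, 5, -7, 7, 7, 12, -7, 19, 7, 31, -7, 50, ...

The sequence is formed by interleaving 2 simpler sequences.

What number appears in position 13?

7

Split by position mod 2 into 2 tracks.
Subsequence A = 7, -7, 7, -7, 7, -7: oscillating between 7 and -7.
Subsequence B = 5, 7, 12, 19, 31, 50: a Fibonacci-like recurrence a_n = a_{n-1} + a_{n-2}.
Position 13 falls in subsequence A as its term 7, giving 7.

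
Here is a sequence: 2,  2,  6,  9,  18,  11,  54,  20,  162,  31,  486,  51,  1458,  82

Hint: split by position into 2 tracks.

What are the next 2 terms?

Split by position mod 2 into 2 tracks.
Track A = 2, 6, 18, 54, 162, 486, 1458: geometric, ×3 each step.
Track B = 2, 9, 11, 20, 31, 51, 82: Fibonacci-style (each term is the sum of the two before it).
Position 15 falls in track A as its term 8, giving 4374.
The 16th slot belongs to track B; its 8th term is 133.

4374, 133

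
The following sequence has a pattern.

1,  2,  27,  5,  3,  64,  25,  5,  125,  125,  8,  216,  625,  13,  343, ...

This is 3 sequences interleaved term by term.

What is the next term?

3125

The terms cycle through 3 interleaved subsequences.
Stream A is 1, 5, 25, 125, 625, which is a geometric progression (common ratio 5).
Stream B is 2, 3, 5, 8, 13, which is Fibonacci-style (each term is the sum of the two before it).
Stream C is 27, 64, 125, 216, 343, which is perfect cubes starting at 3³.
Position 16 falls in stream A as its term 6, giving 3125.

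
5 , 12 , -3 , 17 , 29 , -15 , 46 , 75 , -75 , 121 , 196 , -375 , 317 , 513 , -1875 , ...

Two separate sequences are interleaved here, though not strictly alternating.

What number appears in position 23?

Reading positions in blocks of 3 reveals the pattern AAB — 2 tracks woven together.
Subsequence A: 5, 12, 17, 29, 46, 75, 121, 196, 317, 513 (each term equals the sum of the previous two).
Subsequence B: -3, -15, -75, -375, -1875 (multiplying by 5 each time).
Position 23 → subsequence A, term 16 = 9205.

9205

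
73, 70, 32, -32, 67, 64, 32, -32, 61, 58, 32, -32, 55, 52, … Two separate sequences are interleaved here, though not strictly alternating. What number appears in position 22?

The slot pattern repeats as AABB (period 4), so there are 2 interleaved tracks.
Stream A is 73, 70, 67, 64, 61, 58, 55, 52, which is linear: a_n = 76 − 3·n.
Stream B is 32, -32, 32, -32, 32, -32, which is the oscillation 32·(−1)^(n+1).
Term 22 comes from stream A (its 12th entry): 40.

40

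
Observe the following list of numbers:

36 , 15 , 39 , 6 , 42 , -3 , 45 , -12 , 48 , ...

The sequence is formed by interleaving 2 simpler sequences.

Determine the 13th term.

54

Taking every 2nd term gives 2 separate tracks.
Stream A = 36, 39, 42, 45, 48: arithmetic, step +3.
Stream B = 15, 6, -3, -12: arithmetic, step −9.
Position 13 → stream A, term 7 = 54.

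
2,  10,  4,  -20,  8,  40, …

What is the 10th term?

160

Positions 1, 3, 5, … form one subsequence and positions 2, 4, 6, … form another.
Track A is 2, 4, 8, which is powers of 2.
Track B is 10, -20, 40, which is multiplying by -2 each time.
The 10th slot belongs to track B; its 5th term is 160.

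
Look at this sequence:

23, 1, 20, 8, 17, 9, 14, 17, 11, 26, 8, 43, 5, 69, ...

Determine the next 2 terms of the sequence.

Taking every 2nd term gives 2 separate tracks.
Subsequence A: 23, 20, 17, 14, 11, 8, 5 (arithmetic, step −3).
Subsequence B: 1, 8, 9, 17, 26, 43, 69 (each term equals the sum of the previous two).
Term 15 comes from subsequence A (its 8th entry): 2.
The 16th slot belongs to subsequence B; its 8th term is 112.

2, 112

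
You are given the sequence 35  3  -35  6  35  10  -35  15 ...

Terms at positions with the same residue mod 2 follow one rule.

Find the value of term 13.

Split by position mod 2 into 2 tracks.
Stream A: 35, -35, 35, -35. The oscillation 35·(−1)^(n+1).
Stream B: 3, 6, 10, 15. Triangular numbers n(n+1)/2 for n = 2, 3, ….
Position 13 → stream A, term 7 = 35.

35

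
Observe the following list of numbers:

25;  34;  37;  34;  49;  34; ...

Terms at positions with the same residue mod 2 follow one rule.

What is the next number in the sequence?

61

Positions 1, 3, 5, … form one subsequence and positions 2, 4, 6, … form another.
Track A = 25, 37, 49: arithmetic, step +12.
Track B = 34, 34, 34: always 34.
Position 7 falls in track A as its term 4, giving 61.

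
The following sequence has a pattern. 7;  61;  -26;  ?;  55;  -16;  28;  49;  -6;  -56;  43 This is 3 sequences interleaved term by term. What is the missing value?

-14

Split by position mod 3 into 3 tracks.
Track A: 7, ?, 28, -56 (a geometric progression (common ratio -2)).
Track B: 61, 55, 49, 43 (linear: a_n = 67 − 6·n).
Track C: -26, -16, -6 (arithmetic, step +10).
Track A's pattern makes the blank -14.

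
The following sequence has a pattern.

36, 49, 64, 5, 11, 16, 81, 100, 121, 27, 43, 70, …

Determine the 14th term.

169

The slot pattern repeats as AAABBB (period 6), so there are 2 interleaved tracks.
Track A is 36, 49, 64, 81, 100, 121, which is consecutive squares n² from n = 6.
Track B is 5, 11, 16, 27, 43, 70, which is a Fibonacci-like recurrence a_n = a_{n-1} + a_{n-2}.
Position 14 → track A, term 8 = 169.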